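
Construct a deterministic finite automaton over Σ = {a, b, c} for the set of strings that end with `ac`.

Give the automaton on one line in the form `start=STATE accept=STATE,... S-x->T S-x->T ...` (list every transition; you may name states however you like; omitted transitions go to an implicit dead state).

start=s0 accept=s2 s0-a->s1 s0-b->s0 s0-c->s0 s1-a->s1 s1-b->s0 s1-c->s2 s2-a->s1 s2-b->s0 s2-c->s0

Remember how much of `ac` the current input suffix matches. State s0 means no match yet; s1 means the last symbol is `a`; s2 means the last 2 symbols are `ac`. Only s2 accepts. On a mismatch, fall back to the longest proper suffix that is still a prefix of `ac`.
A 3-state machine:
        a   b   c  
>  s0   s1  s0  s0 
   s1   s1  s0  s2 
 * s2   s1  s0  s0 
(> = start, * = accepting)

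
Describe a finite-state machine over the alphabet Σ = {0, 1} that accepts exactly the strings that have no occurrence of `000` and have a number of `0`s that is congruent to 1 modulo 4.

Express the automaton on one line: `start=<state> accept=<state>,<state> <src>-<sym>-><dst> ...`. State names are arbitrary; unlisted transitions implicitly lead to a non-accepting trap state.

Handle the two conditions separately and then intersect. One (4 states) tracks partial matches of the forbidden pattern `000`; the other (4 states) tracks the count of `0`s modulo 4. Each combined state is a pair, one component from each; accept when both components accept.
With 16 states:
          0    1  
>  q0     q1   q0 
 * q1     q2   q3 
   q2     q4   q5 
 * q3     q6   q3 
   q4     q7   q4 
   q5     q8   q5 
   q6     q9   q5 
   q7    q10   q7 
   q8    q11  q12 
   q9     q7  q12 
   q10   q13  q10 
   q11   q10   q0 
   q12   q14  q12 
   q13    q4  q13 
   q14   q15   q0 
 * q15   q13   q3 
(> = start, * = accepting)

start=q0 accept=q1,q3,q15 q0-0->q1 q0-1->q0 q1-0->q2 q1-1->q3 q2-0->q4 q2-1->q5 q3-0->q6 q3-1->q3 q4-0->q7 q4-1->q4 q5-0->q8 q5-1->q5 q6-0->q9 q6-1->q5 q7-0->q10 q7-1->q7 q8-0->q11 q8-1->q12 q9-0->q7 q9-1->q12 q10-0->q13 q10-1->q10 q11-0->q10 q11-1->q0 q12-0->q14 q12-1->q12 q13-0->q4 q13-1->q13 q14-0->q15 q14-1->q0 q15-0->q13 q15-1->q3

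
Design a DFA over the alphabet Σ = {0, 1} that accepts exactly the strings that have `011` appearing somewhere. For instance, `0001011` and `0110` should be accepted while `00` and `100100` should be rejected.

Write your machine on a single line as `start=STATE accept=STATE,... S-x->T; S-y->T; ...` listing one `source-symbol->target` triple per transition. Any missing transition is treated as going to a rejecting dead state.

States s0..s2 record the length of the longest prefix of `011` that matches the current input suffix. Reaching s3 means `011` has been seen, and we stay there forever. Accept from s3.
        0   1  
>  s0   s1  s0 
   s1   s1  s2 
   s2   s1  s3 
 * s3   s3  s3 
(> = start, * = accepting)

start=s0; accept=s3; s0-0->s1; s0-1->s0; s1-0->s1; s1-1->s2; s2-0->s1; s2-1->s3; s3-0->s3; s3-1->s3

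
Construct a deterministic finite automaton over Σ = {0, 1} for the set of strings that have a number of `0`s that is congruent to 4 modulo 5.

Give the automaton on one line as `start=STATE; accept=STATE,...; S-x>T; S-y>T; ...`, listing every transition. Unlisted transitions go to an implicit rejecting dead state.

The only thing that matters is how many `0`s have appeared, reduced mod 5. Use one state per residue: s0 for 0, …, s4 for 4. Reading `0` moves to the next residue; anything else stays put. s4 is accepting.
A 5-state machine:
        0   1  
>  s0   s1  s0 
   s1   s2  s1 
   s2   s3  s2 
   s3   s4  s3 
 * s4   s0  s4 
(> = start, * = accepting)

start=s0; accept=s4; s0-0>s1; s0-1>s0; s1-0>s2; s1-1>s1; s2-0>s3; s2-1>s2; s3-0>s4; s3-1>s3; s4-0>s0; s4-1>s4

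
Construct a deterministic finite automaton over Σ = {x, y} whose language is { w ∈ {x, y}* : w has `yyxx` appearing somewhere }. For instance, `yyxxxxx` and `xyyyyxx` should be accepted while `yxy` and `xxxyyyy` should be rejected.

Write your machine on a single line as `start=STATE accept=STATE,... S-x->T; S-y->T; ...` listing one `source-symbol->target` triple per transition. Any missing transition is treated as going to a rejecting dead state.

start=q0; accept=q4; q0-x->q0; q0-y->q1; q1-x->q0; q1-y->q2; q2-x->q3; q2-y->q2; q3-x->q4; q3-y->q1; q4-x->q4; q4-y->q4

States q0..q3 record the length of the longest prefix of `yyxx` that matches the current input suffix. Reaching q4 means `yyxx` has been seen, and we stay there forever. Accept from q4.
With 5 states:
        x   y  
>  q0   q0  q1 
   q1   q0  q2 
   q2   q3  q2 
   q3   q4  q1 
 * q4   q4  q4 
(> = start, * = accepting)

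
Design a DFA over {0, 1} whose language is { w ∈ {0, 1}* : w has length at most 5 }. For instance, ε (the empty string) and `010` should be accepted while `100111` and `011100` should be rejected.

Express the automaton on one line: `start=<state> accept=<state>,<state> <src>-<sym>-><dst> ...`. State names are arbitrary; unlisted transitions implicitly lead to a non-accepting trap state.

start=A accept=A,B,C,D,E,F A-0->B A-1->B B-0->C B-1->C C-0->D C-1->D D-0->E D-1->E E-0->F E-1->F F-0->G F-1->G G-0->G G-1->G

We only need to distinguish lengths 0, 1, …, 5, and '>5'. Chain A → B → C → D → E → F → G on every symbol, with G looping. Accepting states: {A, B, C, D, E, F}.
A 7-state machine:
       0  1 
>* A   B  B 
 * B   C  C 
 * C   D  D 
 * D   E  E 
 * E   F  F 
 * F   G  G 
   G   G  G 
(> = start, * = accepting)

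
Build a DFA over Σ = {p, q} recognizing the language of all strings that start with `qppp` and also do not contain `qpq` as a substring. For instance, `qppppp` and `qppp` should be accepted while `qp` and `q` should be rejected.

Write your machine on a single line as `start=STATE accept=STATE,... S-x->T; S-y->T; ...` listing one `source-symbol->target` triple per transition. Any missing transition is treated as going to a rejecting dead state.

Handle the two conditions separately and then intersect. One (6 states) tracks whether the input so far still matches the prefix `qppp`; the other (4 states) tracks partial matches of the forbidden pattern `qpq`. Each combined state is a pair, one component from each; accept when both components accept.
       p  q 
>  A   B  C 
   B   B  D 
   C   E  D 
   D   F  D 
   E   G  H 
   F   B  H 
   G   I  D 
   H   H  H 
 * I   I  J 
 * J   K  J 
 * K   I  L 
   L   L  L 
(> = start, * = accepting)

start=A; accept=I,J,K; A-p->B; A-q->C; B-p->B; B-q->D; C-p->E; C-q->D; D-p->F; D-q->D; E-p->G; E-q->H; F-p->B; F-q->H; G-p->I; G-q->D; H-p->H; H-q->H; I-p->I; I-q->J; J-p->K; J-q->J; K-p->I; K-q->L; L-p->L; L-q->L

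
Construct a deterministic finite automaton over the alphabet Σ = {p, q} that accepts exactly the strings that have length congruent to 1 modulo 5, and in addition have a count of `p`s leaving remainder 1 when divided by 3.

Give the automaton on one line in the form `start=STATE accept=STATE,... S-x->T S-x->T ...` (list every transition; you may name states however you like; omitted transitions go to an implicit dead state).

start=s0 accept=s1 s0-p->s1 s0-q->s2 s1-p->s3 s1-q->s4 s2-p->s4 s2-q->s5 s3-p->s6 s3-q->s7 s4-p->s7 s4-q->s8 s5-p->s8 s5-q->s6 s6-p->s9 s6-q->s10 s7-p->s10 s7-q->s11 s8-p->s11 s8-q->s9 s9-p->s12 s9-q->s13 s10-p->s13 s10-q->s0 s11-p->s0 s11-q->s12 s12-p->s2 s12-q->s14 s13-p->s14 s13-q->s1 s14-p->s5 s14-q->s3

Build one automaton per condition and run them in lockstep. The first has 5 states tracking the input length modulo 5; the second has 3 states tracking the count of `p`s modulo 3. A product state is a pair (one from each), accepting exactly when both do.
15 states suffice.
          p    q  
>  s0     s1   s2 
 * s1     s3   s4 
   s2     s4   s5 
   s3     s6   s7 
   s4     s7   s8 
   s5     s8   s6 
   s6     s9  s10 
   s7    s10  s11 
   s8    s11   s9 
   s9    s12  s13 
   s10   s13   s0 
   s11    s0  s12 
   s12    s2  s14 
   s13   s14   s1 
   s14    s5   s3 
(> = start, * = accepting)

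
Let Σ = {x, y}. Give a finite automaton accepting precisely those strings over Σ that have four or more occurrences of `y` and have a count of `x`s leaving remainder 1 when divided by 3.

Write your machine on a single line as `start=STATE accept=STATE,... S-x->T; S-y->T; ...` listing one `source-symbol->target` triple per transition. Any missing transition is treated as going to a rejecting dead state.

start=S0; accept=S13,S16; S0-x->S1; S0-y->S2; S1-x->S3; S1-y->S4; S2-x->S4; S2-y->S5; S3-x->S0; S3-y->S6; S4-x->S6; S4-y->S7; S5-x->S7; S5-y->S8; S6-x->S2; S6-y->S9; S7-x->S9; S7-y->S10; S8-x->S10; S8-y->S11; S9-x->S5; S9-y->S12; S10-x->S12; S10-y->S13; S11-x->S13; S11-y->S14; S12-x->S8; S12-y->S15; S13-x->S15; S13-y->S16; S14-x->S16; S14-y->S14; S15-x->S11; S15-y->S17; S16-x->S17; S16-y->S16; S17-x->S14; S17-y->S17

Handle the two conditions separately and then intersect. One (6 states) tracks the count of `y`s, saturating at 5; the other (3 states) tracks the count of `x`s modulo 3. Each combined state is a pair, one component from each; accept when both components accept.
With 18 states:
          x    y  
>  S0     S1   S2 
   S1     S3   S4 
   S2     S4   S5 
   S3     S0   S6 
   S4     S6   S7 
   S5     S7   S8 
   S6     S2   S9 
   S7     S9  S10 
   S8    S10  S11 
   S9     S5  S12 
   S10   S12  S13 
   S11   S13  S14 
   S12    S8  S15 
 * S13   S15  S16 
   S14   S16  S14 
   S15   S11  S17 
 * S16   S17  S16 
   S17   S14  S17 
(> = start, * = accepting)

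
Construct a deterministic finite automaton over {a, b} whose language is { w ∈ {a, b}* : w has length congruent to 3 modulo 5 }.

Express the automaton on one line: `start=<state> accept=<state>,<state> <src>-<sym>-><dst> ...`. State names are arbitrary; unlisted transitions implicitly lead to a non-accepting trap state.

Only the length mod 5 matters, so use a 5-cycle: from any state, every input symbol moves to the next state, wrapping q4 back to q0. Mark q3 accepting.
A 5-state machine:
        a   b  
>  q0   q1  q1 
   q1   q2  q2 
   q2   q3  q3 
 * q3   q4  q4 
   q4   q0  q0 
(> = start, * = accepting)

start=q0 accept=q3 q0-a->q1 q0-b->q1 q1-a->q2 q1-b->q2 q2-a->q3 q2-b->q3 q3-a->q4 q3-b->q4 q4-a->q0 q4-b->q0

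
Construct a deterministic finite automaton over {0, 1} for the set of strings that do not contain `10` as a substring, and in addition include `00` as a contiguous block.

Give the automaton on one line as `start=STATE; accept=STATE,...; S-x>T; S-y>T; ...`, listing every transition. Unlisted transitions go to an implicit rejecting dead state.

Build one automaton per condition and run them in lockstep. One (3 states) tracks partial matches of the forbidden pattern `10`; the other (3 states) tracks whether and how much of `00` has been seen. Each combined state is a pair, one component from each; accept when both components accept. Equivalent product states are then merged.
With 5 states:
        0   1  
>  S0   S1  S2 
   S1   S3  S2 
   S2   S2  S2 
 * S3   S3  S4 
 * S4   S2  S4 
(> = start, * = accepting)

start=S0; accept=S3,S4; S0-0>S1; S0-1>S2; S1-0>S3; S1-1>S2; S2-0>S2; S2-1>S2; S3-0>S3; S3-1>S4; S4-0>S2; S4-1>S4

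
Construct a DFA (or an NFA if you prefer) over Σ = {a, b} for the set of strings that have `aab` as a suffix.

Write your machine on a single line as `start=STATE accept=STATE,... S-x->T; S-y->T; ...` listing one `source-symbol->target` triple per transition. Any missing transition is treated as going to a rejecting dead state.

start=S0; accept=S3; S0-a->S1; S0-b->S0; S1-a->S2; S1-b->S0; S2-a->S2; S2-b->S3; S3-a->S1; S3-b->S0

Let each state record the length of the longest suffix of the input read so far that is also a prefix of `aab`. S1 means the last symbol is `a`; S2 means the last 2 symbols are `aa`; S3 means the last 3 symbols are `aab`. Accept only at S3, where the string currently ends in `aab`.
4 states suffice.
        a   b  
>  S0   S1  S0 
   S1   S2  S0 
   S2   S2  S3 
 * S3   S1  S0 
(> = start, * = accepting)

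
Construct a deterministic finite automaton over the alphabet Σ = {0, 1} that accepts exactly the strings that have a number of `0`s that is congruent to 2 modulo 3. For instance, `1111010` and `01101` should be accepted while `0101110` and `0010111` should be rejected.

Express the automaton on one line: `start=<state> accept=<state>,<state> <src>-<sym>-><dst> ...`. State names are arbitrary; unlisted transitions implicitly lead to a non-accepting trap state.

Keep the running count of `0`s modulo 3: each `0` advances along the cycle S0 → S1 → S2 → S0 while other symbols loop. Accept at S2.
        0   1  
>  S0   S1  S0 
   S1   S2  S1 
 * S2   S0  S2 
(> = start, * = accepting)

start=S0 accept=S2 S0-0->S1 S0-1->S0 S1-0->S2 S1-1->S1 S2-0->S0 S2-1->S2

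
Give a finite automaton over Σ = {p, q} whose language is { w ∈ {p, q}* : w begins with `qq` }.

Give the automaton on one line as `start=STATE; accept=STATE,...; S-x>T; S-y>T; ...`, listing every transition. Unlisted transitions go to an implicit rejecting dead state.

start=A; accept=C; A-p>D; A-q>B; B-p>D; B-q>C; C-p>C; C-q>C; D-p>D; D-q>D

Check the first 2 symbols one by one: A through B record how many have matched `qq` so far; any wrong symbol goes to the dead state D. After all 2 match we enter the accepting sink C.
With 4 states:
       p  q 
>  A   D  B 
   B   D  C 
 * C   C  C 
   D   D  D 
(> = start, * = accepting)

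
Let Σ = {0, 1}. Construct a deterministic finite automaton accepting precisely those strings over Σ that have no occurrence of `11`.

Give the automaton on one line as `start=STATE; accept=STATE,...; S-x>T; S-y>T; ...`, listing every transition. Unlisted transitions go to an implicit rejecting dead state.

start=A; accept=A,B; A-0>A; A-1>B; B-0>A; B-1>C; C-0>C; C-1>C

This is the complement of 'contains `11`'. Use the same substring-matching states — A through C holding how much of `11` has just been matched — but flip the accepting set: everything except the trap C accepts.
With 3 states:
       0  1 
>* A   A  B 
 * B   A  C 
   C   C  C 
(> = start, * = accepting)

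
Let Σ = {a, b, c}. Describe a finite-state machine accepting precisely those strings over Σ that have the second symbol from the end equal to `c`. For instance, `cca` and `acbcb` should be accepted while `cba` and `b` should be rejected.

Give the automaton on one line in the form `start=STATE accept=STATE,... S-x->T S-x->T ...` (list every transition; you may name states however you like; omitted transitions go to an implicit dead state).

Because acceptance depends on a position counted from the end, the machine has to buffer the most recent 2 symbols. Make each state the string of the last up-to-2 symbols read; on input `x` shift the window left and append `x`. Accept when the buffered window has length 2 and begins with `c`.
With 13 states:
          a    b    c  
>  s0     s1   s2   s3 
   s1     s4   s5   s6 
   s2     s7   s8   s9 
   s3    s10  s11  s12 
   s4     s4   s5   s6 
   s5     s7   s8   s9 
   s6    s10  s11  s12 
   s7     s4   s5   s6 
   s8     s7   s8   s9 
   s9    s10  s11  s12 
 * s10    s4   s5   s6 
 * s11    s7   s8   s9 
 * s12   s10  s11  s12 
(> = start, * = accepting)

start=s0 accept=s10,s11,s12 s0-a->s1 s0-b->s2 s0-c->s3 s1-a->s4 s1-b->s5 s1-c->s6 s2-a->s7 s2-b->s8 s2-c->s9 s3-a->s10 s3-b->s11 s3-c->s12 s4-a->s4 s4-b->s5 s4-c->s6 s5-a->s7 s5-b->s8 s5-c->s9 s6-a->s10 s6-b->s11 s6-c->s12 s7-a->s4 s7-b->s5 s7-c->s6 s8-a->s7 s8-b->s8 s8-c->s9 s9-a->s10 s9-b->s11 s9-c->s12 s10-a->s4 s10-b->s5 s10-c->s6 s11-a->s7 s11-b->s8 s11-c->s9 s12-a->s10 s12-b->s11 s12-c->s12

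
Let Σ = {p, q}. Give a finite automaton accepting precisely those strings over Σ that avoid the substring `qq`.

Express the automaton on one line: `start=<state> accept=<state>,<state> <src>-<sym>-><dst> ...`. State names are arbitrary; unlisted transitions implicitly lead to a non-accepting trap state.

start=s0 accept=s0,s1 s0-p->s0 s0-q->s1 s1-p->s0 s1-q->s2 s2-p->s2 s2-q->s2

This is the complement of 'contains `qq`'. Use the same substring-matching states — s0 through s2 holding how much of `qq` has just been matched — but flip the accepting set: everything except the trap s2 accepts.
        p   q  
>* s0   s0  s1 
 * s1   s0  s2 
   s2   s2  s2 
(> = start, * = accepting)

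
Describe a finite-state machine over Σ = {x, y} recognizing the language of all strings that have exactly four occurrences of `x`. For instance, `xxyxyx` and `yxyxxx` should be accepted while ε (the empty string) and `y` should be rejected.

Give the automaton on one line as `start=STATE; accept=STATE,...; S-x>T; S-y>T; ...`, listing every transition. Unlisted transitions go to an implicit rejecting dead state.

start=q0; accept=q4; q0-x>q1; q0-y>q0; q1-x>q2; q1-y>q1; q2-x>q3; q2-y>q2; q3-x>q4; q3-y>q3; q4-x>q5; q4-y>q4; q5-x>q5; q5-y>q5

Only the number of `x`s matters, and only up to 5. Make a chain q0 → q1 → q2 → q3 → q4 → q5 advanced by each `x` (with q5 absorbing); every other symbol self-loops. The accepting set is {q4}.
6 states suffice.
        x   y  
>  q0   q1  q0 
   q1   q2  q1 
   q2   q3  q2 
   q3   q4  q3 
 * q4   q5  q4 
   q5   q5  q5 
(> = start, * = accepting)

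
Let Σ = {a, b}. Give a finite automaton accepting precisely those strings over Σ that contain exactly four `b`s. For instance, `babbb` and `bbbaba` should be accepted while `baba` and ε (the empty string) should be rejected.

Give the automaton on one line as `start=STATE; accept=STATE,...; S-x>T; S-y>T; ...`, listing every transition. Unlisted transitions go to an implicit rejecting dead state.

start=S0; accept=S4; S0-a>S0; S0-b>S1; S1-a>S1; S1-b>S2; S2-a>S2; S2-b>S3; S3-a>S3; S3-b>S4; S4-a>S4; S4-b>S5; S5-a>S5; S5-b>S5

Only the number of `b`s matters, and only up to 5. Make a chain S0 → S1 → S2 → S3 → S4 → S5 advanced by each `b` (with S5 absorbing); every other symbol self-loops. The accepting set is {S4}.
With 6 states:
        a   b  
>  S0   S0  S1 
   S1   S1  S2 
   S2   S2  S3 
   S3   S3  S4 
 * S4   S4  S5 
   S5   S5  S5 
(> = start, * = accepting)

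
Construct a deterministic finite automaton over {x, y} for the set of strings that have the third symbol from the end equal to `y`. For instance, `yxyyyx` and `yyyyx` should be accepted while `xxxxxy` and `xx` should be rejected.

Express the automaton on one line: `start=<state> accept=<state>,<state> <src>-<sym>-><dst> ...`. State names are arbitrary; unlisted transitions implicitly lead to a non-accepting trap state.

start=q0 accept=q11,q12,q13,q14 q0-x->q1 q0-y->q2 q1-x->q3 q1-y->q4 q2-x->q5 q2-y->q6 q3-x->q7 q3-y->q8 q4-x->q9 q4-y->q10 q5-x->q11 q5-y->q12 q6-x->q13 q6-y->q14 q7-x->q7 q7-y->q8 q8-x->q9 q8-y->q10 q9-x->q11 q9-y->q12 q10-x->q13 q10-y->q14 q11-x->q7 q11-y->q8 q12-x->q9 q12-y->q10 q13-x->q11 q13-y->q12 q14-x->q13 q14-y->q14

A DFA must remember the last 3 symbols (since which symbol is third-to-last isn't known until the input ends). Use one state per possible window of the last ≤3 symbols; accept from those whose window starts with `y`.
A 15-state machine:
          x    y  
>  q0     q1   q2 
   q1     q3   q4 
   q2     q5   q6 
   q3     q7   q8 
   q4     q9  q10 
   q5    q11  q12 
   q6    q13  q14 
   q7     q7   q8 
   q8     q9  q10 
   q9    q11  q12 
   q10   q13  q14 
 * q11    q7   q8 
 * q12    q9  q10 
 * q13   q11  q12 
 * q14   q13  q14 
(> = start, * = accepting)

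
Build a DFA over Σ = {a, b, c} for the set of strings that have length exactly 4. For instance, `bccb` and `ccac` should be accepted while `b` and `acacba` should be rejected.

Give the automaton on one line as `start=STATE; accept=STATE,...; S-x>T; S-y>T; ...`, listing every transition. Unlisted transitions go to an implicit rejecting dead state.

Count input length up to 5: every symbol moves from q0 toward q5, which means 'more than 4' and absorbs. Accept from {q4}.
6 states suffice.
        a   b   c  
>  q0   q1  q1  q1 
   q1   q2  q2  q2 
   q2   q3  q3  q3 
   q3   q4  q4  q4 
 * q4   q5  q5  q5 
   q5   q5  q5  q5 
(> = start, * = accepting)

start=q0; accept=q4; q0-a>q1; q0-b>q1; q0-c>q1; q1-a>q2; q1-b>q2; q1-c>q2; q2-a>q3; q2-b>q3; q2-c>q3; q3-a>q4; q3-b>q4; q3-c>q4; q4-a>q5; q4-b>q5; q4-c>q5; q5-a>q5; q5-b>q5; q5-c>q5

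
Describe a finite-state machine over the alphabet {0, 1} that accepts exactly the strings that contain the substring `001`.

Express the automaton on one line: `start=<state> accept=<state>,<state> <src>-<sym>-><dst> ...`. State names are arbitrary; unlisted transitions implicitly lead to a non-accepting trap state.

start=s0 accept=s3 s0-0->s1 s0-1->s0 s1-0->s2 s1-1->s0 s2-0->s2 s2-1->s3 s3-0->s3 s3-1->s3

Track how much of `001` has been matched so far: state s0 is no progress, s3 is the absorbing accept state reached once `001` has occurred. Intermediate states record partial matches; on a mismatch, fall back to the longest reusable overlap.
        0   1  
>  s0   s1  s0 
   s1   s2  s0 
   s2   s2  s3 
 * s3   s3  s3 
(> = start, * = accepting)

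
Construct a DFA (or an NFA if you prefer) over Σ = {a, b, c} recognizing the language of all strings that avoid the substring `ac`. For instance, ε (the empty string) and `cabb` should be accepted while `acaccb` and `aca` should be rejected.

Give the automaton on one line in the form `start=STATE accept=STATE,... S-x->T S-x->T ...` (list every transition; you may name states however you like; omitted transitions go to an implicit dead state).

This is the complement of 'contains `ac`'. Use the same substring-matching states — q0 through q2 holding how much of `ac` has just been matched — but flip the accepting set: everything except the trap q2 accepts.
A 3-state machine:
        a   b   c  
>* q0   q1  q0  q0 
 * q1   q1  q0  q2 
   q2   q2  q2  q2 
(> = start, * = accepting)

start=q0 accept=q0,q1 q0-a->q1 q0-b->q0 q0-c->q0 q1-a->q1 q1-b->q0 q1-c->q2 q2-a->q2 q2-b->q2 q2-c->q2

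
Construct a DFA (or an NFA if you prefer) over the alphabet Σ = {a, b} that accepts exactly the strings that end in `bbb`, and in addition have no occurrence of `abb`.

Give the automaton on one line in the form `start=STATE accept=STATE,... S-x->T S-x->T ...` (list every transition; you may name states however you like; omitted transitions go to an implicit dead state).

Build one automaton per condition and run them in lockstep. The first has 4 states tracking how much of the suffix `bbb` has currently been matched; the second has 4 states tracking partial matches of the forbidden pattern `abb`. A product state is a pair (one from each), accepting exactly when both do. Equivalent product states are then merged.
With 5 states:
        a   b  
>  q0   q1  q2 
   q1   q1  q1 
   q2   q1  q3 
   q3   q1  q4 
 * q4   q1  q4 
(> = start, * = accepting)

start=q0 accept=q4 q0-a->q1 q0-b->q2 q1-a->q1 q1-b->q1 q2-a->q1 q2-b->q3 q3-a->q1 q3-b->q4 q4-a->q1 q4-b->q4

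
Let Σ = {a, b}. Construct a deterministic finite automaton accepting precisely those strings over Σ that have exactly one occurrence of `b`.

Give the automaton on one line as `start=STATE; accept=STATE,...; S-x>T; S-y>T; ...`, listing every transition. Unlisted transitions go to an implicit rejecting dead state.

Only the number of `b`s matters, and only up to 2. Make a chain s0 → s1 → s2 advanced by each `b` (with s2 absorbing); every other symbol self-loops. The accepting set is {s1}.
A 3-state machine:
        a   b  
>  s0   s0  s1 
 * s1   s1  s2 
   s2   s2  s2 
(> = start, * = accepting)

start=s0; accept=s1; s0-a>s0; s0-b>s1; s1-a>s1; s1-b>s2; s2-a>s2; s2-b>s2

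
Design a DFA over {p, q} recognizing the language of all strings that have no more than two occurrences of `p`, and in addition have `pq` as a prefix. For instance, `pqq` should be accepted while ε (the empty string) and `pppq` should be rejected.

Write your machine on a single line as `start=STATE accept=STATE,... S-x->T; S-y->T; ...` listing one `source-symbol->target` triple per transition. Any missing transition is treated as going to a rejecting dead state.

start=A; accept=D,E; A-p->B; A-q->C; B-p->C; B-q->D; C-p->C; C-q->C; D-p->E; D-q->D; E-p->C; E-q->E

Run two small machines in parallel and take their product. One (4 states) tracks the count of `p`s, saturating at 3; the other (4 states) tracks whether the input so far still matches the prefix `pq`. Each combined state is a pair, one component from each; accept when both components accept. Equivalent product states are then merged.
A 5-state machine:
       p  q 
>  A   B  C 
   B   C  D 
   C   C  C 
 * D   E  D 
 * E   C  E 
(> = start, * = accepting)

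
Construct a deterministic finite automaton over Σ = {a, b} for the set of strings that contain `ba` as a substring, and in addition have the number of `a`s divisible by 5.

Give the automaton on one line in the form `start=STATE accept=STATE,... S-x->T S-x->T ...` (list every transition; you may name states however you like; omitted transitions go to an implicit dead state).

Run two small machines in parallel and take their product. One (3 states) tracks whether and how much of `ba` has been seen; the other (5 states) tracks the count of `a`s modulo 5. Each combined state is a pair, one component from each; accept when both components accept. After merging equivalent states the machine shrinks.
With 11 states:
          a    b  
>  q0     q1   q2 
   q1     q3   q4 
   q2     q4   q2 
   q3     q5   q6 
   q4     q6   q4 
   q5     q7   q8 
   q6     q8   q6 
   q7     q0   q9 
   q8     q9   q8 
   q9    q10   q9 
 * q10    q4  q10 
(> = start, * = accepting)

start=q0 accept=q10 q0-a->q1 q0-b->q2 q1-a->q3 q1-b->q4 q2-a->q4 q2-b->q2 q3-a->q5 q3-b->q6 q4-a->q6 q4-b->q4 q5-a->q7 q5-b->q8 q6-a->q8 q6-b->q6 q7-a->q0 q7-b->q9 q8-a->q9 q8-b->q8 q9-a->q10 q9-b->q9 q10-a->q4 q10-b->q10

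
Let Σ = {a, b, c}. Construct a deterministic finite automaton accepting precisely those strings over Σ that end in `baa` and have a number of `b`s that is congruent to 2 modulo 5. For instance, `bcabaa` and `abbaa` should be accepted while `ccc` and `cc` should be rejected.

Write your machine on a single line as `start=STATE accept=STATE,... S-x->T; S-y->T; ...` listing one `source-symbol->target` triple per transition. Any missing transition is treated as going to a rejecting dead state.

start=q0; accept=q9; q0-a->q0; q0-b->q1; q0-c->q0; q1-a->q2; q1-b->q3; q1-c->q4; q2-a->q5; q2-b->q3; q2-c->q4; q3-a->q6; q3-b->q7; q3-c->q8; q4-a->q4; q4-b->q3; q4-c->q4; q5-a->q4; q5-b->q3; q5-c->q4; q6-a->q9; q6-b->q7; q6-c->q8; q7-a->q10; q7-b->q11; q7-c->q12; q8-a->q8; q8-b->q7; q8-c->q8; q9-a->q8; q9-b->q7; q9-c->q8; q10-a->q13; q10-b->q11; q10-c->q12; q11-a->q14; q11-b->q15; q11-c->q16; q12-a->q12; q12-b->q11; q12-c->q12; q13-a->q12; q13-b->q11; q13-c->q12; q14-a->q17; q14-b->q15; q14-c->q16; q15-a->q18; q15-b->q1; q15-c->q0; q16-a->q16; q16-b->q15; q16-c->q16; q17-a->q16; q17-b->q15; q17-c->q16; q18-a->q19; q18-b->q1; q18-c->q0; q19-a->q0; q19-b->q1; q19-c->q0

Handle the two conditions separately and then intersect. One (4 states) tracks how much of the suffix `baa` has currently been matched; the other (5 states) tracks the count of `b`s modulo 5. Each combined state is a pair, one component from each; accept when both components accept.
          a    b    c  
>  q0     q0   q1   q0 
   q1     q2   q3   q4 
   q2     q5   q3   q4 
   q3     q6   q7   q8 
   q4     q4   q3   q4 
   q5     q4   q3   q4 
   q6     q9   q7   q8 
   q7    q10  q11  q12 
   q8     q8   q7   q8 
 * q9     q8   q7   q8 
   q10   q13  q11  q12 
   q11   q14  q15  q16 
   q12   q12  q11  q12 
   q13   q12  q11  q12 
   q14   q17  q15  q16 
   q15   q18   q1   q0 
   q16   q16  q15  q16 
   q17   q16  q15  q16 
   q18   q19   q1   q0 
   q19    q0   q1   q0 
(> = start, * = accepting)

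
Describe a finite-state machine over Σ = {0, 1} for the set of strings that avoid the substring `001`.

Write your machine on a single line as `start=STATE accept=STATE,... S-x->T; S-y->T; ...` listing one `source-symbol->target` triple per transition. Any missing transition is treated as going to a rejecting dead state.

Track partial matches of the forbidden pattern `001`. State q3 is a dead state reached once `001` has occurred; every other state accepts. q0 means no part of `001` is currently matched.
4 states suffice.
        0   1  
>* q0   q1  q0 
 * q1   q2  q0 
 * q2   q2  q3 
   q3   q3  q3 
(> = start, * = accepting)

start=q0; accept=q0,q1,q2; q0-0->q1; q0-1->q0; q1-0->q2; q1-1->q0; q2-0->q2; q2-1->q3; q3-0->q3; q3-1->q3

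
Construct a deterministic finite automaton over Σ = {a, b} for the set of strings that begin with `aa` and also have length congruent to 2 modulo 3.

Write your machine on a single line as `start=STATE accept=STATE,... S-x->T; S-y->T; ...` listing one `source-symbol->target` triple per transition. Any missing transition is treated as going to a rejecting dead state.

Build one automaton per condition and run them in lockstep. One (4 states) tracks whether the input so far still matches the prefix `aa`; the other (3 states) tracks the input length modulo 3. Each combined state is a pair, one component from each; accept when both components accept.
8 states suffice.
        a   b  
>  S0   S1  S2 
   S1   S3  S4 
   S2   S4  S4 
 * S3   S5  S5 
   S4   S6  S6 
   S5   S7  S7 
   S6   S2  S2 
   S7   S3  S3 
(> = start, * = accepting)

start=S0; accept=S3; S0-a->S1; S0-b->S2; S1-a->S3; S1-b->S4; S2-a->S4; S2-b->S4; S3-a->S5; S3-b->S5; S4-a->S6; S4-b->S6; S5-a->S7; S5-b->S7; S6-a->S2; S6-b->S2; S7-a->S3; S7-b->S3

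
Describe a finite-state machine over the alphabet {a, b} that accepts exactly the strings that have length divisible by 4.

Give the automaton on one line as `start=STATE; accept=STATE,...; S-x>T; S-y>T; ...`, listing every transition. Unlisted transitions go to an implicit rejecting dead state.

Only the length mod 4 matters, so use a 4-cycle: from any state, every input symbol moves to the next state, wrapping s3 back to s0. Mark s0 accepting.
With 4 states:
        a   b  
>* s0   s1  s1 
   s1   s2  s2 
   s2   s3  s3 
   s3   s0  s0 
(> = start, * = accepting)

start=s0; accept=s0; s0-a>s1; s0-b>s1; s1-a>s2; s1-b>s2; s2-a>s3; s2-b>s3; s3-a>s0; s3-b>s0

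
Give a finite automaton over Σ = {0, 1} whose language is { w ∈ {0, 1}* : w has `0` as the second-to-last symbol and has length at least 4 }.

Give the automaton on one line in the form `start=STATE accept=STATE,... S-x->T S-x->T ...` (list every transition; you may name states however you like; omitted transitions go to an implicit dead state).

start=q0 accept=q11,q12,q15,q16 q0-0->q1 q0-1->q2 q1-0->q3 q1-1->q4 q2-0->q5 q2-1->q6 q3-0->q7 q3-1->q8 q4-0->q9 q4-1->q10 q5-0->q7 q5-1->q8 q6-0->q9 q6-1->q10 q7-0->q11 q7-1->q12 q8-0->q13 q8-1->q14 q9-0->q11 q9-1->q12 q10-0->q13 q10-1->q14 q11-0->q15 q11-1->q16 q12-0->q17 q12-1->q18 q13-0->q15 q13-1->q16 q14-0->q17 q14-1->q18 q15-0->q15 q15-1->q16 q16-0->q17 q16-1->q18 q17-0->q15 q17-1->q16 q18-0->q17 q18-1->q18

Run two small machines in parallel and take their product. One (7 states) tracks the last 2 symbols read; the other (6 states) tracks the input length, saturating at 5. Each combined state is a pair, one component from each; accept when both components accept.
A 19-state machine:
          0    1  
>  q0     q1   q2 
   q1     q3   q4 
   q2     q5   q6 
   q3     q7   q8 
   q4     q9  q10 
   q5     q7   q8 
   q6     q9  q10 
   q7    q11  q12 
   q8    q13  q14 
   q9    q11  q12 
   q10   q13  q14 
 * q11   q15  q16 
 * q12   q17  q18 
   q13   q15  q16 
   q14   q17  q18 
 * q15   q15  q16 
 * q16   q17  q18 
   q17   q15  q16 
   q18   q17  q18 
(> = start, * = accepting)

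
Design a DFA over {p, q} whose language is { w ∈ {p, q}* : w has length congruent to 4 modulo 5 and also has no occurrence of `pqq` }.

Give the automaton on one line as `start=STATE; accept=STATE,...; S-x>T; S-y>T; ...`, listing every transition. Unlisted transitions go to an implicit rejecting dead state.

Handle the two conditions separately and then intersect. The first has 5 states tracking the input length modulo 5; the second has 4 states tracking partial matches of the forbidden pattern `pqq`. A product state is a pair (one from each), accepting exactly when both do. Equivalent product states are then merged.
16 states suffice.
       p  q 
>  A   B  C 
   B   D  E 
   C   D  F 
   D   G  H 
   E   G  I 
   F   G  J 
   G   K  L 
   H   K  I 
   I   I  I 
   J   K  M 
 * K   N  O 
 * L   N  I 
 * M   N  A 
   N   B  P 
   O   B  I 
   P   D  I 
(> = start, * = accepting)

start=A; accept=K,L,M; A-p>B; A-q>C; B-p>D; B-q>E; C-p>D; C-q>F; D-p>G; D-q>H; E-p>G; E-q>I; F-p>G; F-q>J; G-p>K; G-q>L; H-p>K; H-q>I; I-p>I; I-q>I; J-p>K; J-q>M; K-p>N; K-q>O; L-p>N; L-q>I; M-p>N; M-q>A; N-p>B; N-q>P; O-p>B; O-q>I; P-p>D; P-q>I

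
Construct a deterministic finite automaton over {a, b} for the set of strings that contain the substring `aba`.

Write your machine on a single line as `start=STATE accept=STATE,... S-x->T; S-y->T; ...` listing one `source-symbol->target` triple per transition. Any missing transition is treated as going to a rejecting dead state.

Track how much of `aba` has been matched so far: state S0 is no progress, S3 is the absorbing accept state reached once `aba` has occurred. Intermediate states record partial matches; on a mismatch, fall back to the longest reusable overlap.
A 4-state machine:
        a   b  
>  S0   S1  S0 
   S1   S1  S2 
   S2   S3  S0 
 * S3   S3  S3 
(> = start, * = accepting)

start=S0; accept=S3; S0-a->S1; S0-b->S0; S1-a->S1; S1-b->S2; S2-a->S3; S2-b->S0; S3-a->S3; S3-b->S3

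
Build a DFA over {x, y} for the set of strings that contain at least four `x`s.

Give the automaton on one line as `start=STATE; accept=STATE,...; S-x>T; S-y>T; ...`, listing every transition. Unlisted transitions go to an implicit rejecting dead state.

Count `x`s, saturating at 5: states s0 through s4 mean 0 through 4 `x`s seen; s5 means more than 4. Each `x` increments (capped at s5); other symbols loop. Accept from {s4, s5}.
        x   y  
>  s0   s1  s0 
   s1   s2  s1 
   s2   s3  s2 
   s3   s4  s3 
 * s4   s5  s4 
 * s5   s5  s5 
(> = start, * = accepting)

start=s0; accept=s4,s5; s0-x>s1; s0-y>s0; s1-x>s2; s1-y>s1; s2-x>s3; s2-y>s2; s3-x>s4; s3-y>s3; s4-x>s5; s4-y>s4; s5-x>s5; s5-y>s5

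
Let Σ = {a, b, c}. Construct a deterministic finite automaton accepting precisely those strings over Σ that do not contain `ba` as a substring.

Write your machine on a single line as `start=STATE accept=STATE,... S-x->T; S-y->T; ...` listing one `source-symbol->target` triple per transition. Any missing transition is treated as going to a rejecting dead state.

start=q0; accept=q0,q1; q0-a->q0; q0-b->q1; q0-c->q0; q1-a->q2; q1-b->q1; q1-c->q0; q2-a->q2; q2-b->q2; q2-c->q2

Track partial matches of the forbidden pattern `ba`. State q2 is a dead state reached once `ba` has occurred; every other state accepts. q0 means no part of `ba` is currently matched.
3 states suffice.
        a   b   c  
>* q0   q0  q1  q0 
 * q1   q2  q1  q0 
   q2   q2  q2  q2 
(> = start, * = accepting)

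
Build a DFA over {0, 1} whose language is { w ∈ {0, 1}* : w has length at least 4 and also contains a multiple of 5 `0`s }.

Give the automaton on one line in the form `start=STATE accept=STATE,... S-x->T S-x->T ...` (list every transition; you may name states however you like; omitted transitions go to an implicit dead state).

Run two small machines in parallel and take their product. One (6 states) tracks the input length, saturating at 5; the other (5 states) tracks the count of `0`s modulo 5. Each combined state is a pair, one component from each; accept when both components accept. Minimizing collapses redundant product states.
With 9 states:
       0  1 
>  A   B  C 
   B   D  B 
   C   B  E 
   D   F  D 
   E   B  G 
   F   H  F 
   G   B  I 
   H   I  H 
 * I   B  I 
(> = start, * = accepting)

start=A accept=I A-0->B A-1->C B-0->D B-1->B C-0->B C-1->E D-0->F D-1->D E-0->B E-1->G F-0->H F-1->F G-0->B G-1->I H-0->I H-1->H I-0->B I-1->I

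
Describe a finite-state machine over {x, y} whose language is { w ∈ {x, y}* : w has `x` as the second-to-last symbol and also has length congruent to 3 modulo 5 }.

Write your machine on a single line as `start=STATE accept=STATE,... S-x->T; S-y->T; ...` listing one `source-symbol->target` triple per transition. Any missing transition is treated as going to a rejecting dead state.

start=A; accept=E; A-x->B; A-y->B; B-x->C; B-y->D; C-x->E; C-y->E; D-x->F; D-y->F; E-x->G; E-y->G; F-x->G; F-y->G; G-x->A; G-y->A

Build one automaton per condition and run them in lockstep. One (7 states) tracks the last 2 symbols read; the other (5 states) tracks the input length modulo 5. Each combined state is a pair, one component from each; accept when both components accept. Equivalent product states are then merged.
       x  y 
>  A   B  B 
   B   C  D 
   C   E  E 
   D   F  F 
 * E   G  G 
   F   G  G 
   G   A  A 
(> = start, * = accepting)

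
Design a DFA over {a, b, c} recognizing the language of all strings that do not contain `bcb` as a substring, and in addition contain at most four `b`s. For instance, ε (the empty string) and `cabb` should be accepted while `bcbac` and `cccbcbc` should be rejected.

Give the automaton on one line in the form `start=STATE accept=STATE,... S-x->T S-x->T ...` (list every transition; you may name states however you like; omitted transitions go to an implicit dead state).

Handle the two conditions separately and then intersect. One (4 states) tracks partial matches of the forbidden pattern `bcb`; the other (6 states) tracks the count of `b`s, saturating at 5. Each combined state is a pair, one component from each; accept when both components accept. Equivalent product states are then merged.
          a    b    c  
>* q0     q0   q1   q0 
 * q1     q2   q3   q4 
 * q2     q2   q3   q2 
 * q3     q5   q6   q7 
 * q4     q2   q8   q2 
 * q5     q5   q6   q5 
 * q6     q9  q10  q11 
 * q7     q5   q8   q5 
   q8     q8   q8   q8 
 * q9     q9  q10   q9 
 * q10   q10   q8  q10 
 * q11    q9   q8   q9 
(> = start, * = accepting)

start=q0 accept=q0,q1,q2,q3,q4,q5,q6,q7,q9,q10,q11 q0-a->q0 q0-b->q1 q0-c->q0 q1-a->q2 q1-b->q3 q1-c->q4 q2-a->q2 q2-b->q3 q2-c->q2 q3-a->q5 q3-b->q6 q3-c->q7 q4-a->q2 q4-b->q8 q4-c->q2 q5-a->q5 q5-b->q6 q5-c->q5 q6-a->q9 q6-b->q10 q6-c->q11 q7-a->q5 q7-b->q8 q7-c->q5 q8-a->q8 q8-b->q8 q8-c->q8 q9-a->q9 q9-b->q10 q9-c->q9 q10-a->q10 q10-b->q8 q10-c->q10 q11-a->q9 q11-b->q8 q11-c->q9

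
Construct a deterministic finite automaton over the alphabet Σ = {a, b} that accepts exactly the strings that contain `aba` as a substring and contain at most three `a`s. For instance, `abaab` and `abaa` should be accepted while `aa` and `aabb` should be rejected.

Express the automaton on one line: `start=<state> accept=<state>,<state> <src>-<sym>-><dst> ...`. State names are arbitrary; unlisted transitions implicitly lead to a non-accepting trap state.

start=S0 accept=S6,S10 S0-a->S1 S0-b->S0 S1-a->S2 S1-b->S3 S2-a->S4 S2-b->S5 S3-a->S6 S3-b->S7 S4-a->S8 S4-b->S9 S5-a->S10 S5-b->S11 S6-a->S10 S6-b->S6 S7-a->S2 S7-b->S7 S8-a->S8 S8-b->S12 S9-a->S13 S9-b->S14 S10-a->S13 S10-b->S10 S11-a->S4 S11-b->S11 S12-a->S13 S12-b->S15 S13-a->S13 S13-b->S13 S14-a->S8 S14-b->S14 S15-a->S8 S15-b->S15

Handle the two conditions separately and then intersect. The first has 4 states tracking whether and how much of `aba` has been seen; the second has 5 states tracking the count of `a`s, saturating at 4. A product state is a pair (one from each), accepting exactly when both do.
          a    b  
>  S0     S1   S0 
   S1     S2   S3 
   S2     S4   S5 
   S3     S6   S7 
   S4     S8   S9 
   S5    S10  S11 
 * S6    S10   S6 
   S7     S2   S7 
   S8     S8  S12 
   S9    S13  S14 
 * S10   S13  S10 
   S11    S4  S11 
   S12   S13  S15 
   S13   S13  S13 
   S14    S8  S14 
   S15    S8  S15 
(> = start, * = accepting)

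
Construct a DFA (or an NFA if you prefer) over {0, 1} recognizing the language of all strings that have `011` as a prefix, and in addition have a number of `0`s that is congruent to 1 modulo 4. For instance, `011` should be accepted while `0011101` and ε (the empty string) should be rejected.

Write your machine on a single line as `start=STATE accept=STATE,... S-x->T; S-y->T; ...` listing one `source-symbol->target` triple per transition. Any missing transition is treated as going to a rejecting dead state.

Run two small machines in parallel and take their product. The first has 5 states tracking whether the input so far still matches the prefix `011`; the second has 4 states tracking the count of `0`s modulo 4. A product state is a pair (one from each), accepting exactly when both do. After merging equivalent states the machine shrinks.
An 8-state machine:
        0   1  
>  S0   S1  S2 
   S1   S2  S3 
   S2   S2  S2 
   S3   S2  S4 
 * S4   S5  S4 
   S5   S6  S5 
   S6   S7  S6 
   S7   S4  S7 
(> = start, * = accepting)

start=S0; accept=S4; S0-0->S1; S0-1->S2; S1-0->S2; S1-1->S3; S2-0->S2; S2-1->S2; S3-0->S2; S3-1->S4; S4-0->S5; S4-1->S4; S5-0->S6; S5-1->S5; S6-0->S7; S6-1->S6; S7-0->S4; S7-1->S7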